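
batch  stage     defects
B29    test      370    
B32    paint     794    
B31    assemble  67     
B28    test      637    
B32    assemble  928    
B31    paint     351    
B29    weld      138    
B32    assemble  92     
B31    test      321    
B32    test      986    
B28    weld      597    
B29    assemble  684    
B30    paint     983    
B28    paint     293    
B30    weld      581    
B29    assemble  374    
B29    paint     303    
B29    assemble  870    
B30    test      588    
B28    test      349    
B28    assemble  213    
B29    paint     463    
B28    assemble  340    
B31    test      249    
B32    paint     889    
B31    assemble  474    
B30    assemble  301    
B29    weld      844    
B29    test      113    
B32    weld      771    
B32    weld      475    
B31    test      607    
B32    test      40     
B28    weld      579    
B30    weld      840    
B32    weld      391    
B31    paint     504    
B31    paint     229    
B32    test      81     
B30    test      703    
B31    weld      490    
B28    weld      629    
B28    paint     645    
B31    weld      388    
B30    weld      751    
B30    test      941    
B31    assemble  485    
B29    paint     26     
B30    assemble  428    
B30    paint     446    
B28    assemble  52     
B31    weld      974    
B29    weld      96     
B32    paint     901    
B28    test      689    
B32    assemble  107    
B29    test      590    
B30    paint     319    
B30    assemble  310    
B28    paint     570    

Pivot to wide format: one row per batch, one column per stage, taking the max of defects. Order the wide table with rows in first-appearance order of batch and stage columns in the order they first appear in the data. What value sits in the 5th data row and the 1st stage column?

With rows in first-appearance order of batch, row 5 is batch=B30. stage columns in first-appearance order: test, paint, assemble, weld; column 1 is test.
Long rows with batch=B30, stage=test: max(588, 703, 941) = 941.

941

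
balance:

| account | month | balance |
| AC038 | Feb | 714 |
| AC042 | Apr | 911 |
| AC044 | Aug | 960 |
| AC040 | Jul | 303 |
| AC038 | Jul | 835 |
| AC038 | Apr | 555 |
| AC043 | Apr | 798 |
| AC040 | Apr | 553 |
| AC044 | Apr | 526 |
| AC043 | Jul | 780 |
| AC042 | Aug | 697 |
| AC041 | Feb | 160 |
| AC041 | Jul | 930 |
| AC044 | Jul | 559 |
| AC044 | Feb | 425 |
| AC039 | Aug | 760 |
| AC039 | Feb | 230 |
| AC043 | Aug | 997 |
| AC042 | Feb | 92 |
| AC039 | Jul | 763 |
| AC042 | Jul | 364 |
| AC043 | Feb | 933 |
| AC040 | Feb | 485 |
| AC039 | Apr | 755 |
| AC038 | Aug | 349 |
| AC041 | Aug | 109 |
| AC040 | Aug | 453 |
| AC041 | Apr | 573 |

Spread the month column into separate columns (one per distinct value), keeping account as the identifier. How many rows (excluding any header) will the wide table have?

7

7 distinct account values → 7 rows.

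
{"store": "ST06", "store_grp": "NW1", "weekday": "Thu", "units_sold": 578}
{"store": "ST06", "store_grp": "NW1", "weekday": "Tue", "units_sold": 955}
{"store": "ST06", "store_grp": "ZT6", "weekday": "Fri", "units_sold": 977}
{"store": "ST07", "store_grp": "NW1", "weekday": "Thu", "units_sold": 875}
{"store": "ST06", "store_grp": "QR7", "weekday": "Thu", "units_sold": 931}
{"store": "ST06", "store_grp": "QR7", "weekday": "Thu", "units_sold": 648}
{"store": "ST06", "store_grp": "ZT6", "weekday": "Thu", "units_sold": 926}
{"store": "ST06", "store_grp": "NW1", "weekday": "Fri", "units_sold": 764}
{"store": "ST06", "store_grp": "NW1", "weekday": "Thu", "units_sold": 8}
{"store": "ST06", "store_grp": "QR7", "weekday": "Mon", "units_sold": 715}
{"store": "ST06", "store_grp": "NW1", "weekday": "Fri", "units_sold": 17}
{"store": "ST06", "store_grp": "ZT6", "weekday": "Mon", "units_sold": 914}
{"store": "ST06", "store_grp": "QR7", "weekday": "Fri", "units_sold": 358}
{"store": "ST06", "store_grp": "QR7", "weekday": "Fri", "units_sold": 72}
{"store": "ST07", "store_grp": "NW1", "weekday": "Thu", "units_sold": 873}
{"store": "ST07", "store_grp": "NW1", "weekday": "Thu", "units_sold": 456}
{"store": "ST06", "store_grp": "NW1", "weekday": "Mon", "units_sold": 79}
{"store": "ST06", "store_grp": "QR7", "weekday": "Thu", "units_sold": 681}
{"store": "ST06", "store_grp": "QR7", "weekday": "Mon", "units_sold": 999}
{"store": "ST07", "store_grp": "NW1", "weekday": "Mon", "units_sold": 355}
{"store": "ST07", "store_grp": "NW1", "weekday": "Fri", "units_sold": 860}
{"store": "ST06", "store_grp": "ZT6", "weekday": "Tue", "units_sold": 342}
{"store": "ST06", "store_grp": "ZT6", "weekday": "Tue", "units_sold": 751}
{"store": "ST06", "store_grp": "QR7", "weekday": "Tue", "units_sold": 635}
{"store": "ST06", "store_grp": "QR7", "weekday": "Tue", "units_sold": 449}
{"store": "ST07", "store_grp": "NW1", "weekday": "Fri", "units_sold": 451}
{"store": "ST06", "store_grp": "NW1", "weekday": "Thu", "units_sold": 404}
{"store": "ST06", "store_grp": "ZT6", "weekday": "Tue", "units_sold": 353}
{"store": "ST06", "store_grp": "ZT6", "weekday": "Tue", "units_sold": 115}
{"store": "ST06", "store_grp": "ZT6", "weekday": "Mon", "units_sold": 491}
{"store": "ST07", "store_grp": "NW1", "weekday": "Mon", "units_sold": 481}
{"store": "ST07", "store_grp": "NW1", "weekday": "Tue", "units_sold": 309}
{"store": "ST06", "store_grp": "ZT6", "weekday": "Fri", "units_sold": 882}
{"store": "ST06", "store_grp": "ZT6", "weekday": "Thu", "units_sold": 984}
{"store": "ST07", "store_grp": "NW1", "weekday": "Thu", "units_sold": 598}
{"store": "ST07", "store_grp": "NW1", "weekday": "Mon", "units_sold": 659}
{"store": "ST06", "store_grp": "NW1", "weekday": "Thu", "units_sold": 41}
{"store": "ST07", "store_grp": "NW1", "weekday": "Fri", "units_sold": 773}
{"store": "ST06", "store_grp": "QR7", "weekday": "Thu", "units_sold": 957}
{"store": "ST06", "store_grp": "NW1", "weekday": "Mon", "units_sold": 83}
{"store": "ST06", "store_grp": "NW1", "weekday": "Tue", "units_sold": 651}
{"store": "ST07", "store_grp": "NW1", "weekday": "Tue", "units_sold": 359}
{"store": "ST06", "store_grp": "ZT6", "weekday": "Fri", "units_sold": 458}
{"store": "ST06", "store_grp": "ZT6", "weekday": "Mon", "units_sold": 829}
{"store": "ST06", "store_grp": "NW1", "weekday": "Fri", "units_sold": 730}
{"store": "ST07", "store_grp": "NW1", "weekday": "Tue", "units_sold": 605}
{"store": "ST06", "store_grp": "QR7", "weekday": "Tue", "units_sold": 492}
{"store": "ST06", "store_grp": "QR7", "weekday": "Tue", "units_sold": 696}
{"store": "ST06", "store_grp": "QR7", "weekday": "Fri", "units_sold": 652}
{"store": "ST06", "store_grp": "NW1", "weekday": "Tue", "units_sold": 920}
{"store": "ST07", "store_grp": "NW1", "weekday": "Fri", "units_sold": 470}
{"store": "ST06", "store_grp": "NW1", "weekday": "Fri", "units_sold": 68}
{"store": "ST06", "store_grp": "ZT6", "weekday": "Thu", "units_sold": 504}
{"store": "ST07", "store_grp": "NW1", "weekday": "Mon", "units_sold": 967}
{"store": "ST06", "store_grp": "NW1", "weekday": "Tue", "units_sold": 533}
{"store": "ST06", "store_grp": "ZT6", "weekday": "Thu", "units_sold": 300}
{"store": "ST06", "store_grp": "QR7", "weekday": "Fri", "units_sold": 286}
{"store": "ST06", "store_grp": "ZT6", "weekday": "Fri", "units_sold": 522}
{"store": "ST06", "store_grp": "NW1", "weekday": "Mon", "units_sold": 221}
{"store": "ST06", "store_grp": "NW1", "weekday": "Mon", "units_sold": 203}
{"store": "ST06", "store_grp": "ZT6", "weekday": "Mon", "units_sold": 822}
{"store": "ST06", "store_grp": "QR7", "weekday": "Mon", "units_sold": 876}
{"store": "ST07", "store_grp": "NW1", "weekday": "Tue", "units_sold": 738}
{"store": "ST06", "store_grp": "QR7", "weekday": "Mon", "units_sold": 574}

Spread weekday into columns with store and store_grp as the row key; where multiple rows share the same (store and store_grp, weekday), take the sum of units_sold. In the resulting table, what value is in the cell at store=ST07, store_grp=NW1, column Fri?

2554

Rows with store=ST07, store_grp=NW1 and weekday=Fri: units_sold values are 860, 451, 773, 470.
860 + 451 + 773 + 470 = 2554.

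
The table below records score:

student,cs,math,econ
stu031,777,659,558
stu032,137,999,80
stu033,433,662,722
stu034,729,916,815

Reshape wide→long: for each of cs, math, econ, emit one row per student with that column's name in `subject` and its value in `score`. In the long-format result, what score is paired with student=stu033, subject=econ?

Unpivoting turns each (student, wide-column) pair into one long row.
The wide cell at row stu033, column econ holds 722, so the long row (stu033, econ) has score=722.

722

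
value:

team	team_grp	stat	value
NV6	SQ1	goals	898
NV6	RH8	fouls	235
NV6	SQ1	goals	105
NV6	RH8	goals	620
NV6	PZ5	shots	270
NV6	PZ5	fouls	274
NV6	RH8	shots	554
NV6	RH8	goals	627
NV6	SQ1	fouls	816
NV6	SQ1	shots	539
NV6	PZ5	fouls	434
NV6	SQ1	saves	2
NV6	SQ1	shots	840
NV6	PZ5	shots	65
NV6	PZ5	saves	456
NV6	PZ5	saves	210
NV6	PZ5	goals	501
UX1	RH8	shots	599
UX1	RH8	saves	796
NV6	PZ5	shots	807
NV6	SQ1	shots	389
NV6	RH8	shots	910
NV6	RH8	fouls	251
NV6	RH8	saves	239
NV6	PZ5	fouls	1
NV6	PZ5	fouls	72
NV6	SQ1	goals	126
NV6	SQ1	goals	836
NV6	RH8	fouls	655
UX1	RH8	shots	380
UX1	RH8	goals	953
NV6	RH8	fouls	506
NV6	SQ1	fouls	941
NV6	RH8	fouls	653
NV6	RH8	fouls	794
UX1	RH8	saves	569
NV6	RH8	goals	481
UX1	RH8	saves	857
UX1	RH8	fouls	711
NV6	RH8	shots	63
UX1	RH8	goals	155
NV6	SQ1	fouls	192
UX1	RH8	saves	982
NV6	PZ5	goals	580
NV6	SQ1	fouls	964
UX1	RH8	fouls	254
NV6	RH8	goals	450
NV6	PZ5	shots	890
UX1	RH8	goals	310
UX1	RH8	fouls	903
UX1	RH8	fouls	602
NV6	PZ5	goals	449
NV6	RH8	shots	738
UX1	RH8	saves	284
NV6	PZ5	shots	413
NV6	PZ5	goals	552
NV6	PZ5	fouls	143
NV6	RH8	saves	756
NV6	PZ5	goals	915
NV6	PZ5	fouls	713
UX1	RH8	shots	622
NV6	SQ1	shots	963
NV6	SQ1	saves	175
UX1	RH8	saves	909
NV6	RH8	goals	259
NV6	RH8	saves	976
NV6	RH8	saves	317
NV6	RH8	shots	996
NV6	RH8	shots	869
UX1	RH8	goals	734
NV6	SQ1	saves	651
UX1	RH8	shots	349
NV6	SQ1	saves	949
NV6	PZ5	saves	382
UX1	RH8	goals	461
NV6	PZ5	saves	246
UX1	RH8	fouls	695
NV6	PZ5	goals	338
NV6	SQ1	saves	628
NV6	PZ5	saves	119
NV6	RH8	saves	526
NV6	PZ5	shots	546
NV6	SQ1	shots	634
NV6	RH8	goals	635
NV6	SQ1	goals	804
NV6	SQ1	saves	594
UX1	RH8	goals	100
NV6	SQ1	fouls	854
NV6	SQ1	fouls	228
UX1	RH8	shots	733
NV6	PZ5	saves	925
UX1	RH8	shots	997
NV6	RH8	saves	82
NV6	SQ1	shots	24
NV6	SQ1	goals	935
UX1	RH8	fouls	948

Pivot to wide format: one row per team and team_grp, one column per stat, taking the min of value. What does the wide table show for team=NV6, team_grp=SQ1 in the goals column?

Rows with team=NV6, team_grp=SQ1 and stat=goals: value values are 898, 105, 126, 836, 804, 935.
min(898, 105, 126, 836, 804, 935) = 105.

105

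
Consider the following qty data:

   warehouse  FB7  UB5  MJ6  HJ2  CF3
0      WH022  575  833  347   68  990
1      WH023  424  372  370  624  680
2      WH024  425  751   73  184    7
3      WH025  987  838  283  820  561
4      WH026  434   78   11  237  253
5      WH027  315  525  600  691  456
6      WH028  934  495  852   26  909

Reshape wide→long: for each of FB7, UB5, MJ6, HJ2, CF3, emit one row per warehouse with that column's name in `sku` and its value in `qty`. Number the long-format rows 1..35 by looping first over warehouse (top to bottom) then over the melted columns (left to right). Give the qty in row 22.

78

35 rows total (7 × 5). Row 22: index ⌊(22-1)/5⌋ = 4 into warehouse → WH026; (22-1) mod 5 = 1 into the melted columns → UB5.
So row 22 is (WH026, UB5, 78); qty = 78.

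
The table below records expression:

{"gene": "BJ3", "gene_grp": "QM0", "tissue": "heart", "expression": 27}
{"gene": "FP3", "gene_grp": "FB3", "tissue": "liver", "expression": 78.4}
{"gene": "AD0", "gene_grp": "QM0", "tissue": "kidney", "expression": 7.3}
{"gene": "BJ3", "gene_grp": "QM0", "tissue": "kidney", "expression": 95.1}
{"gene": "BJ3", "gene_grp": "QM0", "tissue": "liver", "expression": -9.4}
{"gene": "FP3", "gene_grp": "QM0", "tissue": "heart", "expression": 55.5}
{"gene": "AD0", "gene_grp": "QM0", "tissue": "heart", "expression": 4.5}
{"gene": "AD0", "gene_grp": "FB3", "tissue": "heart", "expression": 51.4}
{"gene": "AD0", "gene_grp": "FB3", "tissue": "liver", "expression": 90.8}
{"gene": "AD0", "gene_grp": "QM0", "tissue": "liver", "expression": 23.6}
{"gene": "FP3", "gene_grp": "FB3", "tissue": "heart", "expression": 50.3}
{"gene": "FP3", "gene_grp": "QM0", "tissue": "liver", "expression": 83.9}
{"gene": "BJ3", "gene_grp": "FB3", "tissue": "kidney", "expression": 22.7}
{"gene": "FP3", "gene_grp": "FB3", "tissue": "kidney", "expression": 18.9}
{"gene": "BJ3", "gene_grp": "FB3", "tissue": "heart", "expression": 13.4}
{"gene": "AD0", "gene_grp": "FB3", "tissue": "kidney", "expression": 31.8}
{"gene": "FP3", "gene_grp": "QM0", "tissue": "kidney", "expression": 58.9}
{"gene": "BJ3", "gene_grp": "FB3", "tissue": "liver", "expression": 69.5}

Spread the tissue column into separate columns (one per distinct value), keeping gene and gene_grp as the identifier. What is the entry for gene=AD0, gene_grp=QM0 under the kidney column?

7.3

Wide layout: rows indexed by gene and gene_grp, columns are the 3 distinct tissue values (heart, liver, kidney).
Cell (gene=AD0, gene_grp=QM0, tissue=kidney) draws from the long row where gene=AD0, gene_grp=QM0 and tissue=kidney, which has expression=7.3.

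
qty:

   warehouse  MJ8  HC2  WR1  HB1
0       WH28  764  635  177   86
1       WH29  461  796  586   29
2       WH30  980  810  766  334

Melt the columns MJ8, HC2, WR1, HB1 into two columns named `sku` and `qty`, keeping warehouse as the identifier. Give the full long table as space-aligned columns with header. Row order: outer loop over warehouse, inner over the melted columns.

Each (warehouse, column) pair becomes one row: 3 × 4 = 12 rows.
For example, (WH28, MJ8) → qty=764.

warehouse  sku  qty
WH28       MJ8  764
WH28       HC2  635
WH28       WR1  177
WH28       HB1  86 
WH29       MJ8  461
WH29       HC2  796
WH29       WR1  586
WH29       HB1  29 
WH30       MJ8  980
WH30       HC2  810
WH30       WR1  766
WH30       HB1  334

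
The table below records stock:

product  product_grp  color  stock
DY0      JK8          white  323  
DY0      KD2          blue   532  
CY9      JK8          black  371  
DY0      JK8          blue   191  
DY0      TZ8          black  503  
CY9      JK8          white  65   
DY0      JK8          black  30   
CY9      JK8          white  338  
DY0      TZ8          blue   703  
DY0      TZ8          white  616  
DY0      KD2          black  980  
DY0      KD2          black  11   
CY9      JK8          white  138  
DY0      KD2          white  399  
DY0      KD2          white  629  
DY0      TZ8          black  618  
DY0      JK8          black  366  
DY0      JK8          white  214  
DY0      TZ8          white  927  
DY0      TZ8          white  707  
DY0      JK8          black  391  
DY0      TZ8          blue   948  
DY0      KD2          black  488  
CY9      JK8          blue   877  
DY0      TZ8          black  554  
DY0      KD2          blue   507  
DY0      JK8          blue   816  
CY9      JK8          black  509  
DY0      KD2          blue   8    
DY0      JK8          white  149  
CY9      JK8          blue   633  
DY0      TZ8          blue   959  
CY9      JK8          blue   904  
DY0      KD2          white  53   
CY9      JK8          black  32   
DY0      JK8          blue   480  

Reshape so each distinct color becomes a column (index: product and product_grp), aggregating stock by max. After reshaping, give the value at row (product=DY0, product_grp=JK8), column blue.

816

Rows with product=DY0, product_grp=JK8 and color=blue: stock values are 191, 816, 480.
max(191, 816, 480) = 816.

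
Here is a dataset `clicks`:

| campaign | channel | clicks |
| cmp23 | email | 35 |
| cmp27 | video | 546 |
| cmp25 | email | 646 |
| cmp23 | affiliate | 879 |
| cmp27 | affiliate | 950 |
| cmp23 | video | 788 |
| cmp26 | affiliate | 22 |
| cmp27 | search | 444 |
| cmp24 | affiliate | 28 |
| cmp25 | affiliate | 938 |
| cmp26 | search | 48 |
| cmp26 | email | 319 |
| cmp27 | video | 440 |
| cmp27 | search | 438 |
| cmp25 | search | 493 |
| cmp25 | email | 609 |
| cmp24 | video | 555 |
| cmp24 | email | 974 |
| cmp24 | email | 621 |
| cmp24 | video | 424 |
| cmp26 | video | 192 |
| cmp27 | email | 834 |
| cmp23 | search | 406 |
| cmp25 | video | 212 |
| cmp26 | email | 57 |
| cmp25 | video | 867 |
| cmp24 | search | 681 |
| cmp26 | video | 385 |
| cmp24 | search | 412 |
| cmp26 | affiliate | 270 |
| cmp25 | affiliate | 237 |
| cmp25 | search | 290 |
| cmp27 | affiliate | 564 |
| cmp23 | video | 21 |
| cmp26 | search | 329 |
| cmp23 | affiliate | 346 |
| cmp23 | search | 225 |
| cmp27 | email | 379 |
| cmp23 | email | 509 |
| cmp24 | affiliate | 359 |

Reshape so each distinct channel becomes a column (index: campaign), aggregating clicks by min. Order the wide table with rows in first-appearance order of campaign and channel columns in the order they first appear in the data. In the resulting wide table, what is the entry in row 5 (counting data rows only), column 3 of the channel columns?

With rows in first-appearance order of campaign, row 5 is campaign=cmp24. channel columns in first-appearance order: email, video, affiliate, search; column 3 is affiliate.
Long rows with campaign=cmp24, channel=affiliate: min(28, 359) = 28.

28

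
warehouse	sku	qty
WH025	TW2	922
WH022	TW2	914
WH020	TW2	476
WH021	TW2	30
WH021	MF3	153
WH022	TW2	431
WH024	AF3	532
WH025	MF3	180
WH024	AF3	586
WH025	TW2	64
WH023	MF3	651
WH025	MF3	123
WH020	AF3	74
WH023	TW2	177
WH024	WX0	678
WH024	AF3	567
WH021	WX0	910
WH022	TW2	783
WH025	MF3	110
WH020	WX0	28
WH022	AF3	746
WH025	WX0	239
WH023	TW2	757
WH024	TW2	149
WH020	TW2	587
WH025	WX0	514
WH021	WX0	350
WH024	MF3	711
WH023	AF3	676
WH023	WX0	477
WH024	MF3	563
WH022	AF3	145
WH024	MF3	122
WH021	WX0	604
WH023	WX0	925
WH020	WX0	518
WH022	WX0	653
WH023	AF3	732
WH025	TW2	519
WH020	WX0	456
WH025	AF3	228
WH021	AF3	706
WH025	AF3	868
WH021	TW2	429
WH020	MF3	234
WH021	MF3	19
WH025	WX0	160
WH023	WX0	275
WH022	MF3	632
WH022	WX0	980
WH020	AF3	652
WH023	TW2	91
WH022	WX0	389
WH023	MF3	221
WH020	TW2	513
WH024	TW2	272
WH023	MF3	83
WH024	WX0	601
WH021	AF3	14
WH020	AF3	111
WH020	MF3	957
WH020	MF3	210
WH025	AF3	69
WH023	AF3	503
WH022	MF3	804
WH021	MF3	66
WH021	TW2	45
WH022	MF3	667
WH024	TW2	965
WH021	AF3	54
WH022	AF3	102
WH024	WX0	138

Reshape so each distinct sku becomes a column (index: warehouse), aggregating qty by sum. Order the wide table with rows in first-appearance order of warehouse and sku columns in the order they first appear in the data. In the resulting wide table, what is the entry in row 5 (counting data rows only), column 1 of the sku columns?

With rows in first-appearance order of warehouse, row 5 is warehouse=WH024. sku columns in first-appearance order: TW2, MF3, AF3, WX0; column 1 is TW2.
Long rows with warehouse=WH024, sku=TW2: 149 + 272 + 965 = 1386.

1386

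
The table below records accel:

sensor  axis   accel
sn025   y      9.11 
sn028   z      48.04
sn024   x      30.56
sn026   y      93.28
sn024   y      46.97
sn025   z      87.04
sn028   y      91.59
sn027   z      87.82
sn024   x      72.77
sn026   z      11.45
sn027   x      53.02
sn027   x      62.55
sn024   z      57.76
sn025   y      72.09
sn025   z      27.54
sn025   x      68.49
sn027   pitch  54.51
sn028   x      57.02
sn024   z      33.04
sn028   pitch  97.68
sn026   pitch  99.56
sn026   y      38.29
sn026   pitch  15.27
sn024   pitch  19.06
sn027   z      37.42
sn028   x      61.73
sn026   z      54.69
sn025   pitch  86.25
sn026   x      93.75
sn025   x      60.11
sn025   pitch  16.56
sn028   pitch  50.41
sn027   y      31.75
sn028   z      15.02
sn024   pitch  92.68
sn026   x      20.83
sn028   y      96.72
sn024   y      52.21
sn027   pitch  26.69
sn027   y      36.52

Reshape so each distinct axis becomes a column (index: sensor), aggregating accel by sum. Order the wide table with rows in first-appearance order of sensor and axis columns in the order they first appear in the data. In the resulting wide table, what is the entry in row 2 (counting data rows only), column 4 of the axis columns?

148.09

With rows in first-appearance order of sensor, row 2 is sensor=sn028. axis columns in first-appearance order: y, z, x, pitch; column 4 is pitch.
Long rows with sensor=sn028, axis=pitch: 97.68 + 50.41 = 148.09.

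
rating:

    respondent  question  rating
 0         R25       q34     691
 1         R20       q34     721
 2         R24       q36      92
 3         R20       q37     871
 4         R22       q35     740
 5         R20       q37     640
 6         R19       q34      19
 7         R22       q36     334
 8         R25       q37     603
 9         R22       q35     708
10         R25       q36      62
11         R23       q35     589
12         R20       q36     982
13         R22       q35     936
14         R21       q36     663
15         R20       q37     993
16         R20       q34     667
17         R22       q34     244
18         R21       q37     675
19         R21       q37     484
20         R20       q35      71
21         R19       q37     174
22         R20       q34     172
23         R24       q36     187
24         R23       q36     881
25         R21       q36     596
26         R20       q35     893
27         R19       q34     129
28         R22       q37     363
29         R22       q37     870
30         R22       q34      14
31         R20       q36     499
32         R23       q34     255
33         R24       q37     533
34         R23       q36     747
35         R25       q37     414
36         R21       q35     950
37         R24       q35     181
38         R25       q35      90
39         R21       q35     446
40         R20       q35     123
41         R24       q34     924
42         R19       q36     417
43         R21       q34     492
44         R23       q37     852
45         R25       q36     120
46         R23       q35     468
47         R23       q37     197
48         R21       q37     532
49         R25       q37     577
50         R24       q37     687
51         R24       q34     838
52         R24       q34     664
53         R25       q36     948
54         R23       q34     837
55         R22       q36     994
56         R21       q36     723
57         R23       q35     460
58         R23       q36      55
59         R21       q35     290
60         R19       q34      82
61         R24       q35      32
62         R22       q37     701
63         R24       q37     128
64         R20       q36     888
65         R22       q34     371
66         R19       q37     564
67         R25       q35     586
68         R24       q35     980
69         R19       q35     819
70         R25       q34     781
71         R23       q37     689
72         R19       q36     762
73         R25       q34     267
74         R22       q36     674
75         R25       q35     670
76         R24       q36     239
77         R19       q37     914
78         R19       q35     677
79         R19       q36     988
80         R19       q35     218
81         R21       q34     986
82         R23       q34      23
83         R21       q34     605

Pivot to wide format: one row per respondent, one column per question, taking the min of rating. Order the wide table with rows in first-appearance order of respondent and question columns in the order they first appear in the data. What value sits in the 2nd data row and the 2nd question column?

With rows in first-appearance order of respondent, row 2 is respondent=R20. question columns in first-appearance order: q34, q36, q37, q35; column 2 is q36.
Long rows with respondent=R20, question=q36: min(982, 499, 888) = 499.

499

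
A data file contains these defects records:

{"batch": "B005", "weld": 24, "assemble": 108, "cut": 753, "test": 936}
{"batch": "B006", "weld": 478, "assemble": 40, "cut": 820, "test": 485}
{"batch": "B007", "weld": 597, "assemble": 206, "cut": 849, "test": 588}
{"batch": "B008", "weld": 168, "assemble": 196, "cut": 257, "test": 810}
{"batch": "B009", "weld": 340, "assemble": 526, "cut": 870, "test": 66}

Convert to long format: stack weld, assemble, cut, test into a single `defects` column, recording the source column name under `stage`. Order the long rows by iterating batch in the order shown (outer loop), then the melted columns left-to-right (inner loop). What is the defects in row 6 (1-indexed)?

40

20 rows total (5 × 4). Row 6: index ⌊(6-1)/4⌋ = 1 into batch → B006; (6-1) mod 4 = 1 into the melted columns → assemble.
So row 6 is (B006, assemble, 40); defects = 40.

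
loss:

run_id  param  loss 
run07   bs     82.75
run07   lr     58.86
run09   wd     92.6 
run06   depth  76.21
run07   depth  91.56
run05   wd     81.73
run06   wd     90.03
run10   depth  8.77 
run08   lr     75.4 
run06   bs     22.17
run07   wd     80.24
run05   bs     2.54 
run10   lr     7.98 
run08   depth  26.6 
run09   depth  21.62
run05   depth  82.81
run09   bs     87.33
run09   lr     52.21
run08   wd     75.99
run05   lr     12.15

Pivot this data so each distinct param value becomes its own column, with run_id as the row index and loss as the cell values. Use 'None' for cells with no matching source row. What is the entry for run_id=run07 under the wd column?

The long row with run_id=run07, param=wd has loss=80.24.

80.24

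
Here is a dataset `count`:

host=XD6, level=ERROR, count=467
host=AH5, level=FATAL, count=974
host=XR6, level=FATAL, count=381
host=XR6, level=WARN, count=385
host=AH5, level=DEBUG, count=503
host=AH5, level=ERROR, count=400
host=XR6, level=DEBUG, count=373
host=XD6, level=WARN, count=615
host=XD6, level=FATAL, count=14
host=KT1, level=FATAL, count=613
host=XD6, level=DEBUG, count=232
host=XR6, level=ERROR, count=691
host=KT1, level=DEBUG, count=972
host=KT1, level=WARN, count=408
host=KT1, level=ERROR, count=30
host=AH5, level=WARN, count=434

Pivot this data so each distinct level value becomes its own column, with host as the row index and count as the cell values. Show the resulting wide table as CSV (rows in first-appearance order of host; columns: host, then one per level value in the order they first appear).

host,ERROR,FATAL,WARN,DEBUG
XD6,467,14,615,232
AH5,400,974,434,503
XR6,691,381,385,373
KT1,30,613,408,972

Columns: host plus the 4 distinct level values (ERROR, FATAL, WARN, DEBUG).
For example, row XD6 column ERROR takes count=467 from the long row (XD6, ERROR).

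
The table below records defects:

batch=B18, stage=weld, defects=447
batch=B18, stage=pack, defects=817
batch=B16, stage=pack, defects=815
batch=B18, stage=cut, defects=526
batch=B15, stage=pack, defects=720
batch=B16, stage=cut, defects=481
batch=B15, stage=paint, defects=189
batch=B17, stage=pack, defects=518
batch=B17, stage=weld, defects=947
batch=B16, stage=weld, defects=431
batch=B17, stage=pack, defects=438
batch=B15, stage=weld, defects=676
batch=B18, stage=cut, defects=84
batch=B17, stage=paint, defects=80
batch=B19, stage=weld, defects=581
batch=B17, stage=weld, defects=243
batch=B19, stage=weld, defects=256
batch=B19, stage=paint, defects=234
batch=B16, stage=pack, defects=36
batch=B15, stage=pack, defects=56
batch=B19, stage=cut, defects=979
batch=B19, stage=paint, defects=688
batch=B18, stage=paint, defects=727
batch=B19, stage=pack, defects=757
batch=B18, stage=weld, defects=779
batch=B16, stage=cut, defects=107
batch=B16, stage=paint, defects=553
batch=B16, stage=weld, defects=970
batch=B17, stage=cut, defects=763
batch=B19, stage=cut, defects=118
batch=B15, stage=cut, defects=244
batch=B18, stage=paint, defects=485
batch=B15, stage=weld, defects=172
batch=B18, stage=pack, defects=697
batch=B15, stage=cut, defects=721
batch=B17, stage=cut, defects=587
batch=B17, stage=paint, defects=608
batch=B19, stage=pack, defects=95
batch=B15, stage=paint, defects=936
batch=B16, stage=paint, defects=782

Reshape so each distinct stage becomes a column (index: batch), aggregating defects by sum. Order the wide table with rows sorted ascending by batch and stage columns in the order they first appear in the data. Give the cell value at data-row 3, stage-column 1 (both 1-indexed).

With rows sorted ascending by batch, row 3 is batch=B17. stage columns in first-appearance order: weld, pack, cut, paint; column 1 is weld.
Long rows with batch=B17, stage=weld: 947 + 243 = 1190.

1190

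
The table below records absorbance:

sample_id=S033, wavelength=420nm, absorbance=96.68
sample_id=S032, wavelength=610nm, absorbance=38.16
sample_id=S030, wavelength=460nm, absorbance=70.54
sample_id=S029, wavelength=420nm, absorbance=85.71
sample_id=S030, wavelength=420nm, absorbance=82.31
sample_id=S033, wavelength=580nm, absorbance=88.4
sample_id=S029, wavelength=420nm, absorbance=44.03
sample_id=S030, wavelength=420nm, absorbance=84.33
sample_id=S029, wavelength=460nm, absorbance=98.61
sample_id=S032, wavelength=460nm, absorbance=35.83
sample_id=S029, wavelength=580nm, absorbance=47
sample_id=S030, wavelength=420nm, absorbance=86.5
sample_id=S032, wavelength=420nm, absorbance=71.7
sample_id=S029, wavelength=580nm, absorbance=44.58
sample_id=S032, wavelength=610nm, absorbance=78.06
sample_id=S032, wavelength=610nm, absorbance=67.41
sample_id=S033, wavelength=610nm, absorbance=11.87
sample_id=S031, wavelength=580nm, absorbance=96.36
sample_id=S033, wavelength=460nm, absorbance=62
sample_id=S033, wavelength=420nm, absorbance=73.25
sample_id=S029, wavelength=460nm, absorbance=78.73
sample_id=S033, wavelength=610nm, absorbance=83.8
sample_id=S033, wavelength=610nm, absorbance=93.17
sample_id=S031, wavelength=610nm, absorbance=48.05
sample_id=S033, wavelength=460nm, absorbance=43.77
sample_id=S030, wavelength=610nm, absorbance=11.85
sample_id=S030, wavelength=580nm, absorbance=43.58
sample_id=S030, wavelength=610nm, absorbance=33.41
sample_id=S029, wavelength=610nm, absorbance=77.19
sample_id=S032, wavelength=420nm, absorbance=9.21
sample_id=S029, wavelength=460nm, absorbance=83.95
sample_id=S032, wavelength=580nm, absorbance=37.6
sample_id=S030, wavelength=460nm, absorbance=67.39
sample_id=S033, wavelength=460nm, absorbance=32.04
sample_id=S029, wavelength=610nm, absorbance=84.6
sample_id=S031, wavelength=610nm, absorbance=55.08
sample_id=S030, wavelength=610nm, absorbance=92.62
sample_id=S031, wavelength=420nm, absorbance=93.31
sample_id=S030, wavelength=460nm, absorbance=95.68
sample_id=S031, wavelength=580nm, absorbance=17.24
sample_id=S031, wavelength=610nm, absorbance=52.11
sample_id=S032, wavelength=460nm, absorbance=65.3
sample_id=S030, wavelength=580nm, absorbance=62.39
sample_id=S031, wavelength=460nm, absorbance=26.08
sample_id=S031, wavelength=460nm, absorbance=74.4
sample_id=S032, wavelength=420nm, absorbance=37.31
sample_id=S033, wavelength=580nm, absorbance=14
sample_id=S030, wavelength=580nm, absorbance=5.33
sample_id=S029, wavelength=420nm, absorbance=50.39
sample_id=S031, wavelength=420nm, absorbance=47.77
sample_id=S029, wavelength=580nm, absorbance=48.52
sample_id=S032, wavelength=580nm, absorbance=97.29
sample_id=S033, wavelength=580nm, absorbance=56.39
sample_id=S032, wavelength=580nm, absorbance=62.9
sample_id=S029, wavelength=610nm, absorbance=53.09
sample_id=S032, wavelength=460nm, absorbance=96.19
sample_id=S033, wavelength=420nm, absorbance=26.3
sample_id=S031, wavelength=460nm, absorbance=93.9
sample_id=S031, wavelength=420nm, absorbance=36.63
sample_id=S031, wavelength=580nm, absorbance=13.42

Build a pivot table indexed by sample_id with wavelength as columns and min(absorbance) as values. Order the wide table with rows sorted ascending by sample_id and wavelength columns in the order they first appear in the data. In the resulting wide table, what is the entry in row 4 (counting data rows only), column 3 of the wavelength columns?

35.83

With rows sorted ascending by sample_id, row 4 is sample_id=S032. wavelength columns in first-appearance order: 420nm, 610nm, 460nm, 580nm; column 3 is 460nm.
Long rows with sample_id=S032, wavelength=460nm: min(35.83, 65.3, 96.19) = 35.83.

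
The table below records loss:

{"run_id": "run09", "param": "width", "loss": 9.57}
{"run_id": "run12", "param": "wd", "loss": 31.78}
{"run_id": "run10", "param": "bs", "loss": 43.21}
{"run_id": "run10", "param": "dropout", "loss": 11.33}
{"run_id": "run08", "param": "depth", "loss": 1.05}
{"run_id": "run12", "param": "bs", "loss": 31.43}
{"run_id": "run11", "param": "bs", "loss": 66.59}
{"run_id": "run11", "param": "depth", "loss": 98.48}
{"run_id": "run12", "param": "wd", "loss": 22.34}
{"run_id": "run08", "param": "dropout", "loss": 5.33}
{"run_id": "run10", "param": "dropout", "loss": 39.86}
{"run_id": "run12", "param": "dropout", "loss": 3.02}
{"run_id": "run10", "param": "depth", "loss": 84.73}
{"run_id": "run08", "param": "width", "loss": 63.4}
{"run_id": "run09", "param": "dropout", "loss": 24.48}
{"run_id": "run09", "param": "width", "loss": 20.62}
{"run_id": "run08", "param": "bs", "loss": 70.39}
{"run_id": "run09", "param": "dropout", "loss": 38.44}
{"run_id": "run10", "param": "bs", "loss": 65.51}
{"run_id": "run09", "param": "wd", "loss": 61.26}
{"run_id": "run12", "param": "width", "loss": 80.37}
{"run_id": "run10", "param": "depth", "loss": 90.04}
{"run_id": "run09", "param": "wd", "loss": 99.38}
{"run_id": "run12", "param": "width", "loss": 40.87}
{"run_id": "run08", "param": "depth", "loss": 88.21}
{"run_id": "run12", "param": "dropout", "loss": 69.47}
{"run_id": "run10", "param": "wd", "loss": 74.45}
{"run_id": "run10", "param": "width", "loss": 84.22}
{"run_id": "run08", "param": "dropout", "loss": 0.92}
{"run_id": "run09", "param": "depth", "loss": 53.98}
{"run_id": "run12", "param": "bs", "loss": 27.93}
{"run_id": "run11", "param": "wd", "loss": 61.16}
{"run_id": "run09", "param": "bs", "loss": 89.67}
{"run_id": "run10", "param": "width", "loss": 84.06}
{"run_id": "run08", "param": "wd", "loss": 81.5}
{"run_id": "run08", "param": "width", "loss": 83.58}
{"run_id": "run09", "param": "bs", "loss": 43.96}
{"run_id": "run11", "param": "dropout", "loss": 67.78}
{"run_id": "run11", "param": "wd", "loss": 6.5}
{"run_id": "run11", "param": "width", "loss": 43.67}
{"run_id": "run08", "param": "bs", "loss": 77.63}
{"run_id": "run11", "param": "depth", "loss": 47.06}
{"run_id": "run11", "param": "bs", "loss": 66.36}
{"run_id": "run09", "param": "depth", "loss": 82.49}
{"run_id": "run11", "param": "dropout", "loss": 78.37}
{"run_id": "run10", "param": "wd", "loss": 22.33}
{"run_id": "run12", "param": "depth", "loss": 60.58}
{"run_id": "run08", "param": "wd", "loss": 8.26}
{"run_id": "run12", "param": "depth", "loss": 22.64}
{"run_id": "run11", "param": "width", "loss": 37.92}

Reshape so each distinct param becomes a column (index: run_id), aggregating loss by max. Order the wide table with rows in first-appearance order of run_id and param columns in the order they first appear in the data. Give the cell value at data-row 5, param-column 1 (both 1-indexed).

With rows in first-appearance order of run_id, row 5 is run_id=run11. param columns in first-appearance order: width, wd, bs, dropout, depth; column 1 is width.
Long rows with run_id=run11, param=width: max(43.67, 37.92) = 43.67.

43.67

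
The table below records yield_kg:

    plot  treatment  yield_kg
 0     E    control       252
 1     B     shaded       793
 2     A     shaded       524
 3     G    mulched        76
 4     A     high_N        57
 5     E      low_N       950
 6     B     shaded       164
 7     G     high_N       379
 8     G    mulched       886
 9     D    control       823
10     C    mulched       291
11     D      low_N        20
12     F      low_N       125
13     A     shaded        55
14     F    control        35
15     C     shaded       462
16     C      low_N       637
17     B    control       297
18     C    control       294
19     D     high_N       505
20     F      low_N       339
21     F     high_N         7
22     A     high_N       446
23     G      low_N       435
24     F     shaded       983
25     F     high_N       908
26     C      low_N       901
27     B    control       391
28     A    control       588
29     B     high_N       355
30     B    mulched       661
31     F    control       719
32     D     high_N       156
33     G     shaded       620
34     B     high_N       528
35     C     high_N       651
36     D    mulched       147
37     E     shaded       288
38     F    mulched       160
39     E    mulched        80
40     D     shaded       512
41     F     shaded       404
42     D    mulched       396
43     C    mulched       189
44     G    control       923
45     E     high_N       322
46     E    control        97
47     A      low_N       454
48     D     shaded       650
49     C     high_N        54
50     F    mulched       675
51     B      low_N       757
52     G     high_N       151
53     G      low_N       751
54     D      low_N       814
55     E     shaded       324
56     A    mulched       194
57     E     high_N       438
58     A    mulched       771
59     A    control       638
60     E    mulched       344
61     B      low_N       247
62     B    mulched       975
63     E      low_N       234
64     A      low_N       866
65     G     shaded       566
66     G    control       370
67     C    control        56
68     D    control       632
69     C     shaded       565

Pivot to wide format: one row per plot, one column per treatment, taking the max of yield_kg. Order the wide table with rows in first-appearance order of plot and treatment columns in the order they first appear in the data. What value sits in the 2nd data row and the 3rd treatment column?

With rows in first-appearance order of plot, row 2 is plot=B. treatment columns in first-appearance order: control, shaded, mulched, high_N, low_N; column 3 is mulched.
Long rows with plot=B, treatment=mulched: max(661, 975) = 975.

975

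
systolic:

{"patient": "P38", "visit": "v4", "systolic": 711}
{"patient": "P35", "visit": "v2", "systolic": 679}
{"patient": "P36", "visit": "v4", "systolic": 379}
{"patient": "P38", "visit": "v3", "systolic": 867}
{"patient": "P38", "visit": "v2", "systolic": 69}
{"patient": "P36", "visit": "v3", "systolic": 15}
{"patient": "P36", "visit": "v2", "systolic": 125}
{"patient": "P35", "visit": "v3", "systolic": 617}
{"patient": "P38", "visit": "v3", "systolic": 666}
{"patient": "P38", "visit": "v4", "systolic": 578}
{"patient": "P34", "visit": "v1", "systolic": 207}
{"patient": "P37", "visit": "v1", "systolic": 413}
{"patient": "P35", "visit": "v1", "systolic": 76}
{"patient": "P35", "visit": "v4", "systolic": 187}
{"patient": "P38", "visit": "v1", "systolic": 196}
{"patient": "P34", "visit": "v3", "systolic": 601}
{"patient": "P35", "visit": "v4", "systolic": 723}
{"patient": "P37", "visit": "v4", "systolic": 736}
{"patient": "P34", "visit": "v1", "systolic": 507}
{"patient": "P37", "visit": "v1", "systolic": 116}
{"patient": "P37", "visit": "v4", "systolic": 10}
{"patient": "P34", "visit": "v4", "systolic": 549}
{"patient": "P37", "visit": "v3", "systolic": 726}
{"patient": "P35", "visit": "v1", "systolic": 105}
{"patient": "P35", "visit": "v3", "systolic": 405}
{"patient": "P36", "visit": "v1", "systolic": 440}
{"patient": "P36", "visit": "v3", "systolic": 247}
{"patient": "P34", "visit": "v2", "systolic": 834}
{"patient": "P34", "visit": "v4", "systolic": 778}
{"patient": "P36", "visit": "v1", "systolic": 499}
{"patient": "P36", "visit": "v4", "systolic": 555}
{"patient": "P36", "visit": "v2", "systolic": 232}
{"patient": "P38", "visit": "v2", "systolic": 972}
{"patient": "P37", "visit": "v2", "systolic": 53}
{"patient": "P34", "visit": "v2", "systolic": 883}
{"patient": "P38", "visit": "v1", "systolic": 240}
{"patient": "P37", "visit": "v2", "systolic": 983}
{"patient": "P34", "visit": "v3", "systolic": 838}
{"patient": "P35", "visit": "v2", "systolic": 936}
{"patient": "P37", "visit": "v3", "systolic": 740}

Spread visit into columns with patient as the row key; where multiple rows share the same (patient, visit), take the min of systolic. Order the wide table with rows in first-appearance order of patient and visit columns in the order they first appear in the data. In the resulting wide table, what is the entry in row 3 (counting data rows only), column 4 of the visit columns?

With rows in first-appearance order of patient, row 3 is patient=P36. visit columns in first-appearance order: v4, v2, v3, v1; column 4 is v1.
Long rows with patient=P36, visit=v1: min(440, 499) = 440.

440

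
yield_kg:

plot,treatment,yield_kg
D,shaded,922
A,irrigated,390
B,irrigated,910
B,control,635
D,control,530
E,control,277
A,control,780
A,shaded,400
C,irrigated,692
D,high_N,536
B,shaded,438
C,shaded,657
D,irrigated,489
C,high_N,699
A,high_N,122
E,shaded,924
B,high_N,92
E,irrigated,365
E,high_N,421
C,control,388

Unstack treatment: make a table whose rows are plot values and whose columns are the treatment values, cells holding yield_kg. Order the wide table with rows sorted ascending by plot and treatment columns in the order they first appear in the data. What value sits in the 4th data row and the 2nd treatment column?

With rows sorted ascending by plot, row 4 is plot=D. treatment columns in first-appearance order: shaded, irrigated, control, high_N; column 2 is irrigated.
Long rows with plot=D, treatment=irrigated: yield_kg = 489.

489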